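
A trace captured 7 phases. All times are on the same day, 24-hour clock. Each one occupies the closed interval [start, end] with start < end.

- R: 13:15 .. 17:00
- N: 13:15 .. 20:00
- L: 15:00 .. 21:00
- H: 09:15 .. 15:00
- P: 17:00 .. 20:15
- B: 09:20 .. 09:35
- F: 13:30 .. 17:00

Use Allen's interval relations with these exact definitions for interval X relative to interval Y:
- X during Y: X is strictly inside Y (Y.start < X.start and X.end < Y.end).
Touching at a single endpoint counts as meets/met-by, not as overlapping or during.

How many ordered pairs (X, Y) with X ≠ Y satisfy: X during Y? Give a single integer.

Checking all 42 ordered pairs for relation 'during'; matching pairs in alphabetical order:
(B, H): B during H ✓
(F, N): F during N ✓
(P, L): P during L ✓
Count: 3.

3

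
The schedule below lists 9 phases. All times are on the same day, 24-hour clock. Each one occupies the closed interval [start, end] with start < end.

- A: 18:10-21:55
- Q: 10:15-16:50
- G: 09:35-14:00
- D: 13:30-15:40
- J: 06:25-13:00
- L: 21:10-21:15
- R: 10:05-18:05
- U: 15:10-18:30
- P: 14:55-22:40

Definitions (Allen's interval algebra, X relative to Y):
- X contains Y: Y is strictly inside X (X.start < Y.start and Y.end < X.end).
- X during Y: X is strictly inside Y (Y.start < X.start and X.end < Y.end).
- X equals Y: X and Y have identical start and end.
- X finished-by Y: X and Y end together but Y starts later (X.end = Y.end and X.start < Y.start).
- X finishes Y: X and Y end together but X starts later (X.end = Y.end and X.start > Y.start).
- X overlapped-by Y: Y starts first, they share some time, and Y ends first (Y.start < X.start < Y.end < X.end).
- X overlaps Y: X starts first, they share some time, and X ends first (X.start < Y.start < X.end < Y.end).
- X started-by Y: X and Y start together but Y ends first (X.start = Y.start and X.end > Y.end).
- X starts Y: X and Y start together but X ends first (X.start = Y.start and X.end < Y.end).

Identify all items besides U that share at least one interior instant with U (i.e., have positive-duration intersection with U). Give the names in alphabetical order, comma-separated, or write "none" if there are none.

Target U = [15:10, 18:30].
A [18:10, 21:55] → overlapped-by → yes.
D [13:30, 15:40] → overlaps → yes.
G [09:35, 14:00] → before → no.
J [06:25, 13:00] → before → no.
L [21:10, 21:15] → after → no.
P [14:55, 22:40] → contains → yes.
Q [10:15, 16:50] → overlaps → yes.
R [10:05, 18:05] → overlaps → yes.
Result: A, D, P, Q, R.

A, D, P, Q, R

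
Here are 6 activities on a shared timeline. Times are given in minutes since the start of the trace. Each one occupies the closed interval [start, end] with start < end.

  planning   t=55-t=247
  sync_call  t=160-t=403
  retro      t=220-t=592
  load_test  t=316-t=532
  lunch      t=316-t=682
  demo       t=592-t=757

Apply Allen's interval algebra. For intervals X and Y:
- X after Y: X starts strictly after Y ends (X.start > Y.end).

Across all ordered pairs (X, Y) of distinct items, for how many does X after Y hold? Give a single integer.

Checking all 30 ordered pairs for relation 'after'; matching pairs in alphabetical order:
(demo, load_test): demo after load_test ✓
(demo, planning): demo after planning ✓
(demo, sync_call): demo after sync_call ✓
(load_test, planning): load_test after planning ✓
(lunch, planning): lunch after planning ✓
Count: 5.

5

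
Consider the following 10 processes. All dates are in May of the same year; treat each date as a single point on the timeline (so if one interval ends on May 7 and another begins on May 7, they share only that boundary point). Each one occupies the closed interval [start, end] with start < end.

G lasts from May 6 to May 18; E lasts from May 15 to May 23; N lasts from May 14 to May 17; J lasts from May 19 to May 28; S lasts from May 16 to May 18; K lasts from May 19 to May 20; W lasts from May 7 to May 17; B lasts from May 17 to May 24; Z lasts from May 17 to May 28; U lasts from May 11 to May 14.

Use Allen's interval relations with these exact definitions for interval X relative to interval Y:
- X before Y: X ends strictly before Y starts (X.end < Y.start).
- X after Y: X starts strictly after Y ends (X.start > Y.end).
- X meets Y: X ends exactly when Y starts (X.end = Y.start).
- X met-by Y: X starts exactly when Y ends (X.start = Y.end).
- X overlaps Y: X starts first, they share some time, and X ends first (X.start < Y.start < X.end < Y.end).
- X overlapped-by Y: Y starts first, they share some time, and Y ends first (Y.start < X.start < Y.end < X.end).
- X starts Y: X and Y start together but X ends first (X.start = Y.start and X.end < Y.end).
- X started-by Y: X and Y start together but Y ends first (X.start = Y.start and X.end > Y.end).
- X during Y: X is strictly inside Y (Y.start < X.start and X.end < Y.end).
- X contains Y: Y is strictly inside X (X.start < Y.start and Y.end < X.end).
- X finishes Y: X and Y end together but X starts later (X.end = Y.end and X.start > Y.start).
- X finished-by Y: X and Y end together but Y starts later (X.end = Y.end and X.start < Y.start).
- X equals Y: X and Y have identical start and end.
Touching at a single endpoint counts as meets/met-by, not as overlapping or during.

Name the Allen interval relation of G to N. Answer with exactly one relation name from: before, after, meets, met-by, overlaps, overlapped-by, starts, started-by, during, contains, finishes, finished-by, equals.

G = [May 6, May 18]; N = [May 14, May 17].
Compare endpoints: G.start < N.start, G.start < N.end, G.end > N.start, G.end > N.end.
That pattern is 'contains'.

contains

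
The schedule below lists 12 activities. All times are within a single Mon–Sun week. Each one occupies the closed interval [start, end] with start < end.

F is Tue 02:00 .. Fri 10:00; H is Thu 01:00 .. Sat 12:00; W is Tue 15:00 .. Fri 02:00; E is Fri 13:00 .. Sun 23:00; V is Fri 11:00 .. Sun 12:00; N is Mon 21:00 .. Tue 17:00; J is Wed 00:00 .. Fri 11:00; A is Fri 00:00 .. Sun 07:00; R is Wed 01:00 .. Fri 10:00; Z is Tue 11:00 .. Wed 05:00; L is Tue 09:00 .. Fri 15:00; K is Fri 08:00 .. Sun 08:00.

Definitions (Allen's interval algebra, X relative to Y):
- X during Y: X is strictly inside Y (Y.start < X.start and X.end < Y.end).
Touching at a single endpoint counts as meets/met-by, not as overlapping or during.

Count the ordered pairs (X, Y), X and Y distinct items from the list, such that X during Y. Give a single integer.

7

Checking all 132 ordered pairs for relation 'during'; matching pairs in alphabetical order:
(J, L): J during L ✓
(R, J): R during J ✓
(R, L): R during L ✓
(W, F): W during F ✓
(W, L): W during L ✓
(Z, F): Z during F ✓
(Z, L): Z during L ✓
Count: 7.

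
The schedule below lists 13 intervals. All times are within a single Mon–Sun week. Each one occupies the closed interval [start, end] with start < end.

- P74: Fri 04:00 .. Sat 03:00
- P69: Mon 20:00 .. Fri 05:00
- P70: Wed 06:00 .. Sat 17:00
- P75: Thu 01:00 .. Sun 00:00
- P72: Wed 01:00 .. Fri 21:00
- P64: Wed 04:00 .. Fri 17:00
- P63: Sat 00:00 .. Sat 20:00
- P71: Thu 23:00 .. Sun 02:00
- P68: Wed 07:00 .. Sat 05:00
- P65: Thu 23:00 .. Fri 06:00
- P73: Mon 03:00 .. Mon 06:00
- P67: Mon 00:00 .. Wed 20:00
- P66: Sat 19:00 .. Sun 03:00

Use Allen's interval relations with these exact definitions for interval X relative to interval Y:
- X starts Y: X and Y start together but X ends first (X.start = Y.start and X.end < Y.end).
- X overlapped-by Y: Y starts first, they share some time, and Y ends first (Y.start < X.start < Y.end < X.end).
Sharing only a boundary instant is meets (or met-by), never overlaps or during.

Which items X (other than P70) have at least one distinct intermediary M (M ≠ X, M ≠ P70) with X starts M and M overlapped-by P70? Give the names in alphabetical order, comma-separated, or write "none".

Target P70 = [Wed 06:00, Sat 17:00].
Intermediaries M with M overlapped-by P70: P63, P71, P75.
Via P63 — items with X starts P63: none.
Via P71 — items with X starts P71: P65.
Via P75 — items with X starts P75: none.
Union: P65.

P65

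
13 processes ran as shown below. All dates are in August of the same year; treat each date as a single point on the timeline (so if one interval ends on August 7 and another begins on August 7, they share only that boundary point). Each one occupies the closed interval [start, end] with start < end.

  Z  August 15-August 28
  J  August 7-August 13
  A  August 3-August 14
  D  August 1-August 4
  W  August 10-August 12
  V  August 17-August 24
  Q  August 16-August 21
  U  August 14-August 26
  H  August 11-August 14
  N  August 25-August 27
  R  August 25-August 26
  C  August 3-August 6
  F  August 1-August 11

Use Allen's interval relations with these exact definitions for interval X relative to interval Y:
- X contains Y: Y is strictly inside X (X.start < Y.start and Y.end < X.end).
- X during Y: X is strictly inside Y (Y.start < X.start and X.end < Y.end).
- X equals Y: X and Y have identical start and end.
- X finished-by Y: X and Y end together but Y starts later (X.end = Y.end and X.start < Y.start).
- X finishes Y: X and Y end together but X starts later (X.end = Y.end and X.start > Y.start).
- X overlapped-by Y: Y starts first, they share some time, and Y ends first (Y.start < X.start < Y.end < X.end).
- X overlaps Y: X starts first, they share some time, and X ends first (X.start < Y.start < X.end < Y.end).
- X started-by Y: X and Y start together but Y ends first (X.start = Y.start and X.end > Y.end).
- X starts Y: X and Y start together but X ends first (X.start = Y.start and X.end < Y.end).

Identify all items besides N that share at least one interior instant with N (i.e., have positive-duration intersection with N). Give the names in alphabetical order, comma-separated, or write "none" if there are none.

Target N = [August 25, August 27].
A [August 3, August 14] → before → no.
C [August 3, August 6] → before → no.
D [August 1, August 4] → before → no.
F [August 1, August 11] → before → no.
H [August 11, August 14] → before → no.
J [August 7, August 13] → before → no.
Q [August 16, August 21] → before → no.
R [August 25, August 26] → starts → yes.
U [August 14, August 26] → overlaps → yes.
V [August 17, August 24] → before → no.
W [August 10, August 12] → before → no.
Z [August 15, August 28] → contains → yes.
Result: R, U, Z.

R, U, Z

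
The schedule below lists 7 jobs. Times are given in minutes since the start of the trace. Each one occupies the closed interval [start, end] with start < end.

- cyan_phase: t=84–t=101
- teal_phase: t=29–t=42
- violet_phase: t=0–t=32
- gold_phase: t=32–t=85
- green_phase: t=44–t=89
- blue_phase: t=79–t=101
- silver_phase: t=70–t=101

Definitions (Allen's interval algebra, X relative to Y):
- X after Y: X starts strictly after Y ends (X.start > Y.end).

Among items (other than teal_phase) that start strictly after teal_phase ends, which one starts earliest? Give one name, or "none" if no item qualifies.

green_phase

Target teal_phase = [t=29, t=42].
blue_phase [t=79, t=101] → after → candidate.
cyan_phase [t=84, t=101] → after → candidate.
gold_phase [t=32, t=85] → overlapped-by → excluded.
green_phase [t=44, t=89] → after → candidate.
silver_phase [t=70, t=101] → after → candidate.
violet_phase [t=0, t=32] → overlaps → excluded.
Among candidates, earliest start is t=44 → green_phase.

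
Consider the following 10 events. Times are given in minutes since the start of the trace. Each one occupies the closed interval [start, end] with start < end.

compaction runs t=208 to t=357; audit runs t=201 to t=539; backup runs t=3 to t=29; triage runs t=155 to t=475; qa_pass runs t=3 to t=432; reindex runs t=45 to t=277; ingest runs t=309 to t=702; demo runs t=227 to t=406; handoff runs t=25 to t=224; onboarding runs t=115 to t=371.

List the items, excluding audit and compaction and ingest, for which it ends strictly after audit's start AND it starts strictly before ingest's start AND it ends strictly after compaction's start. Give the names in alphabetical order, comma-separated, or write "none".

demo, handoff, onboarding, qa_pass, reindex, triage

Conditions: its end is strictly after audit's start (X.end > t=201) AND its start is strictly before ingest's start (X.start < t=309) AND its end is strictly after compaction's start (X.end > t=208).
backup: end t=29 > t=201? ✗; start t=3 < t=309? ✓; end t=29 > t=208? ✗ → no.
demo: end t=406 > t=201? ✓; start t=227 < t=309? ✓; end t=406 > t=208? ✓ → yes.
handoff: end t=224 > t=201? ✓; start t=25 < t=309? ✓; end t=224 > t=208? ✓ → yes.
onboarding: end t=371 > t=201? ✓; start t=115 < t=309? ✓; end t=371 > t=208? ✓ → yes.
qa_pass: end t=432 > t=201? ✓; start t=3 < t=309? ✓; end t=432 > t=208? ✓ → yes.
reindex: end t=277 > t=201? ✓; start t=45 < t=309? ✓; end t=277 > t=208? ✓ → yes.
triage: end t=475 > t=201? ✓; start t=155 < t=309? ✓; end t=475 > t=208? ✓ → yes.
Result: demo, handoff, onboarding, qa_pass, reindex, triage.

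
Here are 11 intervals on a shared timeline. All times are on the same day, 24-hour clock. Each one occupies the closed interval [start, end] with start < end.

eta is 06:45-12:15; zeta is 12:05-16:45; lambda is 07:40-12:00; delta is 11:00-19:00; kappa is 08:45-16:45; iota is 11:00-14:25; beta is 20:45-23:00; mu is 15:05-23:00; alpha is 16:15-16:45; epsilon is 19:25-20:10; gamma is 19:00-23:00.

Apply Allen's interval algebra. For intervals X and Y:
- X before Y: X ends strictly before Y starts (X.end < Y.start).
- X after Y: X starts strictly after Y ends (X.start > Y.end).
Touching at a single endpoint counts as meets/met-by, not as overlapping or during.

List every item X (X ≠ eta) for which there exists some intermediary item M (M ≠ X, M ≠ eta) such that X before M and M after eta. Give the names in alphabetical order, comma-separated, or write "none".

alpha, delta, epsilon, iota, kappa, lambda, zeta

Target eta = [06:45, 12:15].
Intermediaries M with M after eta: alpha, beta, epsilon, gamma, mu.
Via alpha — items with X before alpha: iota, lambda.
Via beta — items with X before beta: alpha, delta, epsilon, iota, kappa, lambda, zeta.
Via epsilon — items with X before epsilon: alpha, delta, iota, kappa, lambda, zeta.
Via gamma — items with X before gamma: alpha, iota, kappa, lambda, zeta.
Via mu — items with X before mu: iota, lambda.
Union: alpha, delta, epsilon, iota, kappa, lambda, zeta.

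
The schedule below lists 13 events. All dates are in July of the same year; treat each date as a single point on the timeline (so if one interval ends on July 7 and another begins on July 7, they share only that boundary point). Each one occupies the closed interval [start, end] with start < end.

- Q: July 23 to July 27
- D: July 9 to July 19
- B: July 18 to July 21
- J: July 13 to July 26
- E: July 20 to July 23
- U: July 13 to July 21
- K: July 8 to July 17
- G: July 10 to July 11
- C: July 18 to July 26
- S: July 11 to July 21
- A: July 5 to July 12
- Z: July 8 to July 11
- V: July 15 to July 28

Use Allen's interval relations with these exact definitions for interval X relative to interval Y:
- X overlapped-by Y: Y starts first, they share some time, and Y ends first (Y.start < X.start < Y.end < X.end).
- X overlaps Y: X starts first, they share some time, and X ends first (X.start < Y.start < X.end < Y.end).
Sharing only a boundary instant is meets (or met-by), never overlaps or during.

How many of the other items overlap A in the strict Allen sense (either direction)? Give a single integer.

Target A = [July 5, July 12].
B [July 18, July 21] → after → no.
C [July 18, July 26] → after → no.
D [July 9, July 19] → overlapped-by → counts.
E [July 20, July 23] → after → no.
G [July 10, July 11] → during → no.
J [July 13, July 26] → after → no.
K [July 8, July 17] → overlapped-by → counts.
Q [July 23, July 27] → after → no.
S [July 11, July 21] → overlapped-by → counts.
U [July 13, July 21] → after → no.
V [July 15, July 28] → after → no.
Z [July 8, July 11] → during → no.
Total: 3.

3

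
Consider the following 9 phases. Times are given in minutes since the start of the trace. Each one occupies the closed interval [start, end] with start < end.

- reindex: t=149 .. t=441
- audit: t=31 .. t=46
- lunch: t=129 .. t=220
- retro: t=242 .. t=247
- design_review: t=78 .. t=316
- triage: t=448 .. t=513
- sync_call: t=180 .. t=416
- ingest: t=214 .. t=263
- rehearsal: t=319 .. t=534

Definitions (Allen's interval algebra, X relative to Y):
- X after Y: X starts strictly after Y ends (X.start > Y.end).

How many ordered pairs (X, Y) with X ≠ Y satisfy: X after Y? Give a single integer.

Checking all 72 ordered pairs for relation 'after'; matching pairs in alphabetical order:
(design_review, audit): design_review after audit ✓
(ingest, audit): ingest after audit ✓
(lunch, audit): lunch after audit ✓
(rehearsal, audit): rehearsal after audit ✓
(rehearsal, design_review): rehearsal after design_review ✓
(rehearsal, ingest): rehearsal after ingest ✓
(rehearsal, lunch): rehearsal after lunch ✓
(rehearsal, retro): rehearsal after retro ✓
(reindex, audit): reindex after audit ✓
(retro, audit): retro after audit ✓
(retro, lunch): retro after lunch ✓
(sync_call, audit): sync_call after audit ✓
(triage, audit): triage after audit ✓
(triage, design_review): triage after design_review ✓
(triage, ingest): triage after ingest ✓
(triage, lunch): triage after lunch ✓
(triage, reindex): triage after reindex ✓
(triage, retro): triage after retro ✓
(triage, sync_call): triage after sync_call ✓
Count: 19.

19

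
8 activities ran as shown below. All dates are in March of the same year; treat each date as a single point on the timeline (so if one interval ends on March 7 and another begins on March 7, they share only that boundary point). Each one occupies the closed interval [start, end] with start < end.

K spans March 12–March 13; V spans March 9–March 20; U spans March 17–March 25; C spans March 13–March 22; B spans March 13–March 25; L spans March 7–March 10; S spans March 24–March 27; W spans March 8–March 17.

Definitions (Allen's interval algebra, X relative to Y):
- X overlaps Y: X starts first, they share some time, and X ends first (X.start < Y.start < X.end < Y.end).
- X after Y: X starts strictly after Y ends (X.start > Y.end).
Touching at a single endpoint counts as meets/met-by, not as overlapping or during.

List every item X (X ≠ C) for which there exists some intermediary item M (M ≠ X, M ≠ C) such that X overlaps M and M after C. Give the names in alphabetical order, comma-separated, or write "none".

B, U

Target C = [March 13, March 22].
Intermediaries M with M after C: S.
Via S — items with X overlaps S: B, U.
Union: B, U.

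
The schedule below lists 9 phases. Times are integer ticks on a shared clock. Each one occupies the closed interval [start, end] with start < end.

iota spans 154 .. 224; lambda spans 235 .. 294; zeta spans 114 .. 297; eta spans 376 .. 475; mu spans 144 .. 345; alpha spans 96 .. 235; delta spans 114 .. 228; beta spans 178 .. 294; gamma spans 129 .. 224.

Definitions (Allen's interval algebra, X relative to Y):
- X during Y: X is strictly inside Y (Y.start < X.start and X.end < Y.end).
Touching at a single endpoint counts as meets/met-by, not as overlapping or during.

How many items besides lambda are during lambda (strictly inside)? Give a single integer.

0

Target lambda = [235, 294].
alpha [96, 235] → meets → no.
beta [178, 294] → finished-by → no.
delta [114, 228] → before → no.
eta [376, 475] → after → no.
gamma [129, 224] → before → no.
iota [154, 224] → before → no.
mu [144, 345] → contains → no.
zeta [114, 297] → contains → no.
Total: 0.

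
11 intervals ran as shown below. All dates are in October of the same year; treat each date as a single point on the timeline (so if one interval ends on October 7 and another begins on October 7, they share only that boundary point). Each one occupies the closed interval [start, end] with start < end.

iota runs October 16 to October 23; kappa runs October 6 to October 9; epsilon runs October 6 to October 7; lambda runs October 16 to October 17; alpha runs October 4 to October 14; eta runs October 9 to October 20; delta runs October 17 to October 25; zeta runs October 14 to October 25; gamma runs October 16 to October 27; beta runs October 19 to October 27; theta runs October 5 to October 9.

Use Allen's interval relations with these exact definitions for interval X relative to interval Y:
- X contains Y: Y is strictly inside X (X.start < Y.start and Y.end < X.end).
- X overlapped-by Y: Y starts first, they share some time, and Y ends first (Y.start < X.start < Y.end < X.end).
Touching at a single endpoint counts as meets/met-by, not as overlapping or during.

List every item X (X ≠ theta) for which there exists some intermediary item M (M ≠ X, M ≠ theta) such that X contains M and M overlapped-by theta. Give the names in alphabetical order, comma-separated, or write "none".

none

Target theta = [October 5, October 9].
Intermediaries M with M overlapped-by theta: none.
Union: none.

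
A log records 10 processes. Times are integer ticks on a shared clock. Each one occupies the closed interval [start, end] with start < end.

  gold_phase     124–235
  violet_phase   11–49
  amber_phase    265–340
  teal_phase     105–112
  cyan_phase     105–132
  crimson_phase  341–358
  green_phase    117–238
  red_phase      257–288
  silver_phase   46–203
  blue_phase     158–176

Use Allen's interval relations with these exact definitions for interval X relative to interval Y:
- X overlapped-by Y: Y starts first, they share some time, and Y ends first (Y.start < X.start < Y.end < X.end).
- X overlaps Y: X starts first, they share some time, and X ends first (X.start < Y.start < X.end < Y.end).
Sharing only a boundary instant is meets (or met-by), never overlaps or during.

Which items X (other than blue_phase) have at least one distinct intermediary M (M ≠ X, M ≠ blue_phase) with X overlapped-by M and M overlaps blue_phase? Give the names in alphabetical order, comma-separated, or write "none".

Target blue_phase = [158, 176].
Intermediaries M with M overlaps blue_phase: none.
Union: none.

none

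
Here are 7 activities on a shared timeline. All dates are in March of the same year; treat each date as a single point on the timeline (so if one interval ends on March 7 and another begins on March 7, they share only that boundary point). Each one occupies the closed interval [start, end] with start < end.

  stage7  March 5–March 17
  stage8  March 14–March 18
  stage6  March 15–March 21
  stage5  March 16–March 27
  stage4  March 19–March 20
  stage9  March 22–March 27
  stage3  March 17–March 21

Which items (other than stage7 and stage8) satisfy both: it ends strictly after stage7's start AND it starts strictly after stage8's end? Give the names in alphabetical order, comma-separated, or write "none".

Conditions: its end is strictly after stage7's start (X.end > March 5) AND its start is strictly after stage8's end (X.start > March 18).
stage3: end March 21 > March 5? ✓; start March 17 > March 18? ✗ → no.
stage4: end March 20 > March 5? ✓; start March 19 > March 18? ✓ → yes.
stage5: end March 27 > March 5? ✓; start March 16 > March 18? ✗ → no.
stage6: end March 21 > March 5? ✓; start March 15 > March 18? ✗ → no.
stage9: end March 27 > March 5? ✓; start March 22 > March 18? ✓ → yes.
Result: stage4, stage9.

stage4, stage9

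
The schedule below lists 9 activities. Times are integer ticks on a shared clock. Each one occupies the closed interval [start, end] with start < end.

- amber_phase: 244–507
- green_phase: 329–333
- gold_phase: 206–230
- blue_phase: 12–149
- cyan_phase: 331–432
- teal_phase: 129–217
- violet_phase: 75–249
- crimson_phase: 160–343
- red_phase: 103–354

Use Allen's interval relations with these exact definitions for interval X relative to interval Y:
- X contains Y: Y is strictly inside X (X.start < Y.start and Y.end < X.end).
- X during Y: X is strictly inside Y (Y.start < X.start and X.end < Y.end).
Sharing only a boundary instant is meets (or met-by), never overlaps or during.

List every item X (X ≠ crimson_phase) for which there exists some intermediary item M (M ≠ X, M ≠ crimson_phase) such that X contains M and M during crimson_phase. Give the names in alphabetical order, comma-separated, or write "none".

amber_phase, red_phase, violet_phase

Target crimson_phase = [160, 343].
Intermediaries M with M during crimson_phase: gold_phase, green_phase.
Via gold_phase — items with X contains gold_phase: red_phase, violet_phase.
Via green_phase — items with X contains green_phase: amber_phase, red_phase.
Union: amber_phase, red_phase, violet_phase.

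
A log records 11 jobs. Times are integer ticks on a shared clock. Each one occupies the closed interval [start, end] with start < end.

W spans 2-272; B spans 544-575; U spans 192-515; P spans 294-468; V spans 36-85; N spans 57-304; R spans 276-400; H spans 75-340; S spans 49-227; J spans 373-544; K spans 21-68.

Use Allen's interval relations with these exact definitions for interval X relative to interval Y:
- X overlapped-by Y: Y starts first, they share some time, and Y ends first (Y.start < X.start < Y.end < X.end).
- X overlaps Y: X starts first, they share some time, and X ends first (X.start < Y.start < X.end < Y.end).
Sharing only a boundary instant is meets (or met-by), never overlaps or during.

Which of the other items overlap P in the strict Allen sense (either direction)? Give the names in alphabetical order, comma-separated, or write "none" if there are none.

H, J, N, R

Target P = [294, 468].
B [544, 575] → after → no.
H [75, 340] → overlaps → yes.
J [373, 544] → overlapped-by → yes.
K [21, 68] → before → no.
N [57, 304] → overlaps → yes.
R [276, 400] → overlaps → yes.
S [49, 227] → before → no.
U [192, 515] → contains → no.
V [36, 85] → before → no.
W [2, 272] → before → no.
Result: H, J, N, R.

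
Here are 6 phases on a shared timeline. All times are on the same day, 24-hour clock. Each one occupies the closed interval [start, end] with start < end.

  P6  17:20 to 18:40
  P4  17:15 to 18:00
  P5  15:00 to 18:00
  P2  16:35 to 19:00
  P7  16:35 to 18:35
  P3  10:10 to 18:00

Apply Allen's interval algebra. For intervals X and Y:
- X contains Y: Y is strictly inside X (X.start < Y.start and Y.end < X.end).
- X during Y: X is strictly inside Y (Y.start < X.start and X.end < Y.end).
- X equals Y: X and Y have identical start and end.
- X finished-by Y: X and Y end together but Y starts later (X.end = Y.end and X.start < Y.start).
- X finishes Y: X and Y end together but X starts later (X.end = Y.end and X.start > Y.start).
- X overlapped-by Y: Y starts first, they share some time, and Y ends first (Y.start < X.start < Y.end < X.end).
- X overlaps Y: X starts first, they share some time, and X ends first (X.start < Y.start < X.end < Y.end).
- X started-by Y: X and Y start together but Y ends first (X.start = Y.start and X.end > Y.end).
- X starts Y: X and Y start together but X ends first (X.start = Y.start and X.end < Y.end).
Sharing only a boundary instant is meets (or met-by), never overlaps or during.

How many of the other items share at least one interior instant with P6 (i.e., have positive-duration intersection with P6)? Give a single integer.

5

Target P6 = [17:20, 18:40].
P2 [16:35, 19:00] → contains → counts.
P3 [10:10, 18:00] → overlaps → counts.
P4 [17:15, 18:00] → overlaps → counts.
P5 [15:00, 18:00] → overlaps → counts.
P7 [16:35, 18:35] → overlaps → counts.
Total: 5.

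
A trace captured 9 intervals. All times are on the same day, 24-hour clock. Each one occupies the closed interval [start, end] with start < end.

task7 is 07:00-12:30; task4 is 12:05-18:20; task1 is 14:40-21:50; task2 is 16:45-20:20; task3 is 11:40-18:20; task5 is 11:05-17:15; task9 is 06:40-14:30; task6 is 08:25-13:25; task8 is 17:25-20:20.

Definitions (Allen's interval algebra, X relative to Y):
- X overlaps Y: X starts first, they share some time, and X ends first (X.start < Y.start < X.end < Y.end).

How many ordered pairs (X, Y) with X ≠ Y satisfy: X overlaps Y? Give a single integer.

20

Checking all 72 ordered pairs for relation 'overlaps'; matching pairs in alphabetical order:
(task3, task1): task3 overlaps task1 ✓
(task3, task2): task3 overlaps task2 ✓
(task3, task8): task3 overlaps task8 ✓
(task4, task1): task4 overlaps task1 ✓
(task4, task2): task4 overlaps task2 ✓
(task4, task8): task4 overlaps task8 ✓
(task5, task1): task5 overlaps task1 ✓
(task5, task2): task5 overlaps task2 ✓
(task5, task3): task5 overlaps task3 ✓
(task5, task4): task5 overlaps task4 ✓
(task6, task3): task6 overlaps task3 ✓
(task6, task4): task6 overlaps task4 ✓
(task6, task5): task6 overlaps task5 ✓
(task7, task3): task7 overlaps task3 ✓
(task7, task4): task7 overlaps task4 ✓
(task7, task5): task7 overlaps task5 ✓
(task7, task6): task7 overlaps task6 ✓
(task9, task3): task9 overlaps task3 ✓
(task9, task4): task9 overlaps task4 ✓
(task9, task5): task9 overlaps task5 ✓
Count: 20.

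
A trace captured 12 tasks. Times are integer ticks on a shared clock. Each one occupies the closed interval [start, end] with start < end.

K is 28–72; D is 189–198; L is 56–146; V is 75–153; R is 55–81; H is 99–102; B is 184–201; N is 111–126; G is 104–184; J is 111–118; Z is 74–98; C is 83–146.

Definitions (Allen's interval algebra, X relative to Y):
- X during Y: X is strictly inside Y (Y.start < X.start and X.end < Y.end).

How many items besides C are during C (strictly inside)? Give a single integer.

3

Target C = [83, 146].
B [184, 201] → after → no.
D [189, 198] → after → no.
G [104, 184] → overlapped-by → no.
H [99, 102] → during → counts.
J [111, 118] → during → counts.
K [28, 72] → before → no.
L [56, 146] → finished-by → no.
N [111, 126] → during → counts.
R [55, 81] → before → no.
V [75, 153] → contains → no.
Z [74, 98] → overlaps → no.
Total: 3.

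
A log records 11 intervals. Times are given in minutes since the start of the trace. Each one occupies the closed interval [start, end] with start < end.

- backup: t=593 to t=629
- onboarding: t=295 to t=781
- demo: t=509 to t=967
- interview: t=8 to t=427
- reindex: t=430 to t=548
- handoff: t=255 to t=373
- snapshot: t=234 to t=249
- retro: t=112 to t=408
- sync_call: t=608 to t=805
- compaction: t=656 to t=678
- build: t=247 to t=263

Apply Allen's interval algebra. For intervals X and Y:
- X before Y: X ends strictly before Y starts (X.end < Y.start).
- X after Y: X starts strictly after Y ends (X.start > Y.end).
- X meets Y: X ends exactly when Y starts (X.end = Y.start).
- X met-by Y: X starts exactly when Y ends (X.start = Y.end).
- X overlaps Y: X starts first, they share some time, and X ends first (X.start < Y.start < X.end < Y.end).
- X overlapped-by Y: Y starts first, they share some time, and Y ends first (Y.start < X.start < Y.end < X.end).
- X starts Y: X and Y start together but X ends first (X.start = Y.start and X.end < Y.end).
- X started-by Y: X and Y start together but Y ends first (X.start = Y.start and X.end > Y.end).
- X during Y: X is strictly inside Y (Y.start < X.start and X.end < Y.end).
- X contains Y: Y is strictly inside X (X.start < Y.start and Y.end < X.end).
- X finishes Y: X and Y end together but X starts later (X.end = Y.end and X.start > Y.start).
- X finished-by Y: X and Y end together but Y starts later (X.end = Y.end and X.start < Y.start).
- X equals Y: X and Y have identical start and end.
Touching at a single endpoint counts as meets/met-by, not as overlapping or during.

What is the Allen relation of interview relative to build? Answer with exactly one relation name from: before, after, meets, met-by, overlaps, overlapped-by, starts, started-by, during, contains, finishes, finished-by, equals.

contains

interview = [t=8, t=427]; build = [t=247, t=263].
Compare endpoints: interview.start < build.start, interview.start < build.end, interview.end > build.start, interview.end > build.end.
That pattern is 'contains'.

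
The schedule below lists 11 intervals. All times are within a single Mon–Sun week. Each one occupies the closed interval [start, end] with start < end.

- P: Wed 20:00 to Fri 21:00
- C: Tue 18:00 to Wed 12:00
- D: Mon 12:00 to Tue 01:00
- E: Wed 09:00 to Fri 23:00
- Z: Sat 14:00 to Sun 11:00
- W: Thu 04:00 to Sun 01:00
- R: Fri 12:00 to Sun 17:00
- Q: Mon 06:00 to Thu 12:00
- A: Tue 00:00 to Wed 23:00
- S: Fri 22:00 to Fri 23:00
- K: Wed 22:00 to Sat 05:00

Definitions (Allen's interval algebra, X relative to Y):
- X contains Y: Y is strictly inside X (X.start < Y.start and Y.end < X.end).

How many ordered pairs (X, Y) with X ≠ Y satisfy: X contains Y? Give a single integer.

9

Checking all 110 ordered pairs for relation 'contains'; matching pairs in alphabetical order:
(A, C): A contains C ✓
(E, P): E contains P ✓
(K, S): K contains S ✓
(Q, A): Q contains A ✓
(Q, C): Q contains C ✓
(Q, D): Q contains D ✓
(R, S): R contains S ✓
(R, Z): R contains Z ✓
(W, S): W contains S ✓
Count: 9.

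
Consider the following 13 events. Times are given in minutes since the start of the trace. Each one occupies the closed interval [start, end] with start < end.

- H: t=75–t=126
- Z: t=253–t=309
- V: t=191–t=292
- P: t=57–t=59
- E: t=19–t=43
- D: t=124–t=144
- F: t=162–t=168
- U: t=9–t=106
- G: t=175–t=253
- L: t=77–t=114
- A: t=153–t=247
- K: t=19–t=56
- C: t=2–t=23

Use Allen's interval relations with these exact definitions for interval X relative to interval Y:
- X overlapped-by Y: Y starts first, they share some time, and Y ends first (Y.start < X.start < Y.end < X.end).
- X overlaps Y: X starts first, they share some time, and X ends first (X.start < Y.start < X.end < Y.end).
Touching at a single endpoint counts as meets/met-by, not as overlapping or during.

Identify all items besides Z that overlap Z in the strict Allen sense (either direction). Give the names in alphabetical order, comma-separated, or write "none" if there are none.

Target Z = [t=253, t=309].
A [t=153, t=247] → before → no.
C [t=2, t=23] → before → no.
D [t=124, t=144] → before → no.
E [t=19, t=43] → before → no.
F [t=162, t=168] → before → no.
G [t=175, t=253] → meets → no.
H [t=75, t=126] → before → no.
K [t=19, t=56] → before → no.
L [t=77, t=114] → before → no.
P [t=57, t=59] → before → no.
U [t=9, t=106] → before → no.
V [t=191, t=292] → overlaps → yes.
Result: V.

V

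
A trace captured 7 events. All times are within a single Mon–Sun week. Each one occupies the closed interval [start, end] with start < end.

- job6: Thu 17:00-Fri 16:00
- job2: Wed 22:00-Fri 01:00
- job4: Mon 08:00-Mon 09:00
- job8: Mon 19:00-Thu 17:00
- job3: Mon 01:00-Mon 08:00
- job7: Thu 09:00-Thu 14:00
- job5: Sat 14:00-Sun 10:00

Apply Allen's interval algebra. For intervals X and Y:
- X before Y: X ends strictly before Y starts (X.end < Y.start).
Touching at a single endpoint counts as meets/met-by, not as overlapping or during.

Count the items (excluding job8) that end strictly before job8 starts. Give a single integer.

Target job8 = [Mon 19:00, Thu 17:00].
job2 [Wed 22:00, Fri 01:00] → overlapped-by → no.
job3 [Mon 01:00, Mon 08:00] → before → counts.
job4 [Mon 08:00, Mon 09:00] → before → counts.
job5 [Sat 14:00, Sun 10:00] → after → no.
job6 [Thu 17:00, Fri 16:00] → met-by → no.
job7 [Thu 09:00, Thu 14:00] → during → no.
Total: 2.

2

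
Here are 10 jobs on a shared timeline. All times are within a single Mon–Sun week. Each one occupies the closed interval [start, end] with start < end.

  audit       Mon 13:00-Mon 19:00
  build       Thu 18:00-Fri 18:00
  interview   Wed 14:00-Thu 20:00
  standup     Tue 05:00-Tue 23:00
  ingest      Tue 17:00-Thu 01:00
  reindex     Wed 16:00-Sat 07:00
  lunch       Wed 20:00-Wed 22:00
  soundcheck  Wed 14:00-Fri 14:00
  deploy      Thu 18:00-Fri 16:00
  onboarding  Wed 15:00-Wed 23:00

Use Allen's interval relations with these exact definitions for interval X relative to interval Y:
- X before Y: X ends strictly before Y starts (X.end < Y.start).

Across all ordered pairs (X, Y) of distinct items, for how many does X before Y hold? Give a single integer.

Checking all 90 ordered pairs for relation 'before'; matching pairs in alphabetical order:
(audit, build): audit before build ✓
(audit, deploy): audit before deploy ✓
(audit, ingest): audit before ingest ✓
(audit, interview): audit before interview ✓
(audit, lunch): audit before lunch ✓
(audit, onboarding): audit before onboarding ✓
(audit, reindex): audit before reindex ✓
(audit, soundcheck): audit before soundcheck ✓
(audit, standup): audit before standup ✓
(ingest, build): ingest before build ✓
(ingest, deploy): ingest before deploy ✓
(lunch, build): lunch before build ✓
(lunch, deploy): lunch before deploy ✓
(onboarding, build): onboarding before build ✓
(onboarding, deploy): onboarding before deploy ✓
(standup, build): standup before build ✓
(standup, deploy): standup before deploy ✓
(standup, interview): standup before interview ✓
(standup, lunch): standup before lunch ✓
(standup, onboarding): standup before onboarding ✓
(standup, reindex): standup before reindex ✓
(standup, soundcheck): standup before soundcheck ✓
Count: 22.

22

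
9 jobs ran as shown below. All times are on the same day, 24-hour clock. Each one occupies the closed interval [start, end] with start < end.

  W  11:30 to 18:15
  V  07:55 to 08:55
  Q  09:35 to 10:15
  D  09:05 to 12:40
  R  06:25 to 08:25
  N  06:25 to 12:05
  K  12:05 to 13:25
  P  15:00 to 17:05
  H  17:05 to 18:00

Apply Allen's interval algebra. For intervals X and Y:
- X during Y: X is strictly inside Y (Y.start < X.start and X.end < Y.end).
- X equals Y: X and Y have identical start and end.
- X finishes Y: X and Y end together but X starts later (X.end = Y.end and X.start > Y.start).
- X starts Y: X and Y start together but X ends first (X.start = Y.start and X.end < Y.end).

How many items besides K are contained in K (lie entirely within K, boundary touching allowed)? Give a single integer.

0

Target K = [12:05, 13:25].
D [09:05, 12:40] → overlaps → no.
H [17:05, 18:00] → after → no.
N [06:25, 12:05] → meets → no.
P [15:00, 17:05] → after → no.
Q [09:35, 10:15] → before → no.
R [06:25, 08:25] → before → no.
V [07:55, 08:55] → before → no.
W [11:30, 18:15] → contains → no.
Total: 0.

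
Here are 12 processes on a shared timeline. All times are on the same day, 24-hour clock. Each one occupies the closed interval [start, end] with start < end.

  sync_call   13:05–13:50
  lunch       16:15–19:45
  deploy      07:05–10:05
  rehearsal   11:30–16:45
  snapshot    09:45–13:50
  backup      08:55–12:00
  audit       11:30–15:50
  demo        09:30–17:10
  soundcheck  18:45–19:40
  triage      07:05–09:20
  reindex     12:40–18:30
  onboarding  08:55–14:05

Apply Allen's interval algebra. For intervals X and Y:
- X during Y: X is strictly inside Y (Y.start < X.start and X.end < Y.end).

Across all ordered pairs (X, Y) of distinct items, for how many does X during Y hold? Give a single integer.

Checking all 132 ordered pairs for relation 'during'; matching pairs in alphabetical order:
(audit, demo): audit during demo ✓
(rehearsal, demo): rehearsal during demo ✓
(snapshot, demo): snapshot during demo ✓
(snapshot, onboarding): snapshot during onboarding ✓
(soundcheck, lunch): soundcheck during lunch ✓
(sync_call, audit): sync_call during audit ✓
(sync_call, demo): sync_call during demo ✓
(sync_call, onboarding): sync_call during onboarding ✓
(sync_call, rehearsal): sync_call during rehearsal ✓
(sync_call, reindex): sync_call during reindex ✓
Count: 10.

10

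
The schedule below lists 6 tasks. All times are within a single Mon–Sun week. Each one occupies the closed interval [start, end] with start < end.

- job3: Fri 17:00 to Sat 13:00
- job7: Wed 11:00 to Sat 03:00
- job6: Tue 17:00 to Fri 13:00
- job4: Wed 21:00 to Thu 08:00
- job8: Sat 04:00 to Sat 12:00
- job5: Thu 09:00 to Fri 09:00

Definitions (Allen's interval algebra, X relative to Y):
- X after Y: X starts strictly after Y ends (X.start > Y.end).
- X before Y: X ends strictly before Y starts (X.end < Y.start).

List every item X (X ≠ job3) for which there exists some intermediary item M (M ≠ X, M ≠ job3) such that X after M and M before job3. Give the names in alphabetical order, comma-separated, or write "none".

Target job3 = [Fri 17:00, Sat 13:00].
Intermediaries M with M before job3: job4, job5, job6.
Via job4 — items with X after job4: job5, job8.
Via job5 — items with X after job5: job8.
Via job6 — items with X after job6: job8.
Union: job5, job8.

job5, job8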